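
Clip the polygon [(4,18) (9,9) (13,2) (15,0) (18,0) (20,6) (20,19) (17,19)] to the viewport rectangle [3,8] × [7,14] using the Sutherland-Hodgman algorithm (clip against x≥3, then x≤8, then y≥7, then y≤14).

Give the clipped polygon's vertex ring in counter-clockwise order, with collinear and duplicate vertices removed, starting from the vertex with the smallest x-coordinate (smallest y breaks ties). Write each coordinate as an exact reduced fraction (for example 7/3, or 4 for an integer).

1. After x ≥ 3: [(4,18) (9,9) (13,2) (15,0) (18,0) (20,6) (20,19) (17,19)]
2. After x ≤ 8: [(8,238/13) (4,18) (8,54/5)]
3. After y ≥ 7: [(8,238/13) (4,18) (8,54/5)]
4. After y ≤ 14: [(8,14) (56/9,14) (8,54/5)]
5. Canonical ring: [(56/9,14) (8,54/5) (8,14)]

Clipped polygon: [(56/9,14) (8,54/5) (8,14)]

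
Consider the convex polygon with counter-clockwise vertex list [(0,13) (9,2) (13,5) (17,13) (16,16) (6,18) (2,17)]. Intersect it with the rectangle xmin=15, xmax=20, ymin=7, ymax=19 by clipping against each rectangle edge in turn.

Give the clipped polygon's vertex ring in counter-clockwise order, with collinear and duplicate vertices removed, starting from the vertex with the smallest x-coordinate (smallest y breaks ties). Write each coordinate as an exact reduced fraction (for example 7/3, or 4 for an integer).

1. After x ≥ 15: [(15,9) (17,13) (16,16) (15,81/5)]
2. After x ≤ 20: [(15,9) (17,13) (16,16) (15,81/5)]
3. After y ≥ 7: [(15,9) (17,13) (16,16) (15,81/5)]
4. After y ≤ 19: [(15,9) (17,13) (16,16) (15,81/5)]
5. Canonical ring: [(15,9) (17,13) (16,16) (15,81/5)]

Clipped polygon: [(15,9) (17,13) (16,16) (15,81/5)]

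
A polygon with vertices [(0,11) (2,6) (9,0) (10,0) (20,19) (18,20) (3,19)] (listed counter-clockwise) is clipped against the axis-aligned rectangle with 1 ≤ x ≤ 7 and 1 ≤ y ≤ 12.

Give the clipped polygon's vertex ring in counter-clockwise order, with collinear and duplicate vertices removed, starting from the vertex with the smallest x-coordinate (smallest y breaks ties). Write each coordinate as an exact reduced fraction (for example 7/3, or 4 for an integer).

1. After x ≥ 1: [(1,41/3) (1,17/2) (2,6) (9,0) (10,0) (20,19) (18,20) (3,19)]
2. After x ≤ 7: [(1,41/3) (1,17/2) (2,6) (7,12/7) (7,289/15) (3,19)]
3. After y ≥ 1: [(1,41/3) (1,17/2) (2,6) (7,12/7) (7,289/15) (3,19)]
4. After y ≤ 12: [(1,12) (1,17/2) (2,6) (7,12/7) (7,12)]
5. Canonical ring: [(1,17/2) (2,6) (7,12/7) (7,12) (1,12)]

Clipped polygon: [(1,17/2) (2,6) (7,12/7) (7,12) (1,12)]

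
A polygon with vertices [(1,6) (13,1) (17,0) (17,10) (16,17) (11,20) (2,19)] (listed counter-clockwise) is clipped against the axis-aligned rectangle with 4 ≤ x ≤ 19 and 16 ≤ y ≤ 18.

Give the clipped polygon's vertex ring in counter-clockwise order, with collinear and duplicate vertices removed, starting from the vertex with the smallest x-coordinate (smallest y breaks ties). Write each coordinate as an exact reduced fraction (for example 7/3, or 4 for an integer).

1. After x ≥ 4: [(4,19/4) (13,1) (17,0) (17,10) (16,17) (11,20) (4,173/9)]
2. After x ≤ 19: [(4,19/4) (13,1) (17,0) (17,10) (16,17) (11,20) (4,173/9)]
3. After y ≥ 16: [(4,16) (113/7,16) (16,17) (11,20) (4,173/9)]
4. After y ≤ 18: [(4,18) (4,16) (113/7,16) (16,17) (43/3,18)]
5. Canonical ring: [(4,16) (113/7,16) (16,17) (43/3,18) (4,18)]

Clipped polygon: [(4,16) (113/7,16) (16,17) (43/3,18) (4,18)]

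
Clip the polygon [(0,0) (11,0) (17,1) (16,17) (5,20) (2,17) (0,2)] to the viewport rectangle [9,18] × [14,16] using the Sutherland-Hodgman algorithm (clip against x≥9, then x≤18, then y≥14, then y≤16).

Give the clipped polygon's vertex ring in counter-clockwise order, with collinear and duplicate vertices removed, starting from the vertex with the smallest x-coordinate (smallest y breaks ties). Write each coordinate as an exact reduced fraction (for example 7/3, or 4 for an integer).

Clipped polygon: [(9,14) (259/16,14) (257/16,16) (9,16)]

1. After x ≥ 9: [(9,0) (11,0) (17,1) (16,17) (9,208/11)]
2. After x ≤ 18: [(9,0) (11,0) (17,1) (16,17) (9,208/11)]
3. After y ≥ 14: [(9,14) (259/16,14) (16,17) (9,208/11)]
4. After y ≤ 16: [(9,16) (9,14) (259/16,14) (257/16,16)]
5. Canonical ring: [(9,14) (259/16,14) (257/16,16) (9,16)]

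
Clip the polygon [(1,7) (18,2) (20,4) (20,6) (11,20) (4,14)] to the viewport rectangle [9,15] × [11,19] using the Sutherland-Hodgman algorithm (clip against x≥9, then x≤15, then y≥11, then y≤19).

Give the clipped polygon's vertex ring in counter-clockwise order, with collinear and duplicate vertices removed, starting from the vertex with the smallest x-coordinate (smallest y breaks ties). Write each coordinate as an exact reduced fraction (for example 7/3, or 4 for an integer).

Clipped polygon: [(9,11) (15,11) (15,124/9) (163/14,19) (59/6,19) (9,128/7)]

1. After x ≥ 9: [(9,79/17) (18,2) (20,4) (20,6) (11,20) (9,128/7)]
2. After x ≤ 15: [(9,79/17) (15,49/17) (15,124/9) (11,20) (9,128/7)]
3. After y ≥ 11: [(9,11) (15,11) (15,124/9) (11,20) (9,128/7)]
4. After y ≤ 19: [(9,11) (15,11) (15,124/9) (163/14,19) (59/6,19) (9,128/7)]
5. Canonical ring: [(9,11) (15,11) (15,124/9) (163/14,19) (59/6,19) (9,128/7)]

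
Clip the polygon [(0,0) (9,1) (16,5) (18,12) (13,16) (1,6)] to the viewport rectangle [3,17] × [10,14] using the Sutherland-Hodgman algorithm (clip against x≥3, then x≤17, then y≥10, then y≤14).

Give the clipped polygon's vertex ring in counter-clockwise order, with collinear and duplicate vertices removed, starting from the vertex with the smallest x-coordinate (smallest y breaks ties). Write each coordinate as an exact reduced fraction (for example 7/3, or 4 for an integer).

Clipped polygon: [(29/5,10) (17,10) (17,64/5) (31/2,14) (53/5,14)]

1. After x ≥ 3: [(3,1/3) (9,1) (16,5) (18,12) (13,16) (3,23/3)]
2. After x ≤ 17: [(3,1/3) (9,1) (16,5) (17,17/2) (17,64/5) (13,16) (3,23/3)]
3. After y ≥ 10: [(17,10) (17,64/5) (13,16) (29/5,10)]
4. After y ≤ 14: [(17,10) (17,64/5) (31/2,14) (53/5,14) (29/5,10)]
5. Canonical ring: [(29/5,10) (17,10) (17,64/5) (31/2,14) (53/5,14)]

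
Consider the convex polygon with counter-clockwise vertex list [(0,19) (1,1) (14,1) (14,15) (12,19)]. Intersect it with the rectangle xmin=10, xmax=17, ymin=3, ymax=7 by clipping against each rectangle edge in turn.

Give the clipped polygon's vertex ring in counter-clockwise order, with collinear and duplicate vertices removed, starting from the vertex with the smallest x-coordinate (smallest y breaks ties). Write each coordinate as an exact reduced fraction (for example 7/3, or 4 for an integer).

Clipped polygon: [(10,3) (14,3) (14,7) (10,7)]

1. After x ≥ 10: [(10,19) (10,1) (14,1) (14,15) (12,19)]
2. After x ≤ 17: [(10,19) (10,1) (14,1) (14,15) (12,19)]
3. After y ≥ 3: [(10,19) (10,3) (14,3) (14,15) (12,19)]
4. After y ≤ 7: [(10,7) (10,3) (14,3) (14,7)]
5. Canonical ring: [(10,3) (14,3) (14,7) (10,7)]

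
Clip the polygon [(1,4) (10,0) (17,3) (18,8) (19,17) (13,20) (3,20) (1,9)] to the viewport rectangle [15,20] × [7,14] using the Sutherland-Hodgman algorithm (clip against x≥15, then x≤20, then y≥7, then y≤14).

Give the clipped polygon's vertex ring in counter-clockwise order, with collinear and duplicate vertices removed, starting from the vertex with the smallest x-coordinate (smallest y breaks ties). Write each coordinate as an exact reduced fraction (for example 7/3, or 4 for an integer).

1. After x ≥ 15: [(15,15/7) (17,3) (18,8) (19,17) (15,19)]
2. After x ≤ 20: [(15,15/7) (17,3) (18,8) (19,17) (15,19)]
3. After y ≥ 7: [(15,7) (89/5,7) (18,8) (19,17) (15,19)]
4. After y ≤ 14: [(15,14) (15,7) (89/5,7) (18,8) (56/3,14)]
5. Canonical ring: [(15,7) (89/5,7) (18,8) (56/3,14) (15,14)]

Clipped polygon: [(15,7) (89/5,7) (18,8) (56/3,14) (15,14)]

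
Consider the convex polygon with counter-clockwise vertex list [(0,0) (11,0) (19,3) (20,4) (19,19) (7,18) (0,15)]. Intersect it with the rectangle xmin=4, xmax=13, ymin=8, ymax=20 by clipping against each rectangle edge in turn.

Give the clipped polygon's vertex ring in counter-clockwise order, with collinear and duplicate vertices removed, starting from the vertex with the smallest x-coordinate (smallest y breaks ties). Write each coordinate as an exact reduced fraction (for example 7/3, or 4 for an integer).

1. After x ≥ 4: [(4,0) (11,0) (19,3) (20,4) (19,19) (7,18) (4,117/7)]
2. After x ≤ 13: [(4,0) (11,0) (13,3/4) (13,37/2) (7,18) (4,117/7)]
3. After y ≥ 8: [(4,8) (13,8) (13,37/2) (7,18) (4,117/7)]
4. After y ≤ 20: [(4,8) (13,8) (13,37/2) (7,18) (4,117/7)]
5. Canonical ring: [(4,8) (13,8) (13,37/2) (7,18) (4,117/7)]

Clipped polygon: [(4,8) (13,8) (13,37/2) (7,18) (4,117/7)]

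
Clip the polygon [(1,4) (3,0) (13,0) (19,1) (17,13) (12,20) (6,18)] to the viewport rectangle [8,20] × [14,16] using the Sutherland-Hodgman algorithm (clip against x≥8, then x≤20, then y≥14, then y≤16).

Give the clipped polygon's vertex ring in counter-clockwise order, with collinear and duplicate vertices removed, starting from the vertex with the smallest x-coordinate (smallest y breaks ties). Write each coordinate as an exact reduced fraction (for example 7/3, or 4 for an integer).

Clipped polygon: [(8,14) (114/7,14) (104/7,16) (8,16)]

1. After x ≥ 8: [(8,0) (13,0) (19,1) (17,13) (12,20) (8,56/3)]
2. After x ≤ 20: [(8,0) (13,0) (19,1) (17,13) (12,20) (8,56/3)]
3. After y ≥ 14: [(8,14) (114/7,14) (12,20) (8,56/3)]
4. After y ≤ 16: [(8,16) (8,14) (114/7,14) (104/7,16)]
5. Canonical ring: [(8,14) (114/7,14) (104/7,16) (8,16)]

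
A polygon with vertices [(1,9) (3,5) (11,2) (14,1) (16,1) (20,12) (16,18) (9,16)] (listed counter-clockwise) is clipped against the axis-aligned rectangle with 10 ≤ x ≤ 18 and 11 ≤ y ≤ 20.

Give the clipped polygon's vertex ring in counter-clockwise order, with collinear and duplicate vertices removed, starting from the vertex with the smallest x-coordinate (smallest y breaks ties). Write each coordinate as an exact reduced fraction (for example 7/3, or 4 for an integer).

1. After x ≥ 10: [(10,19/8) (11,2) (14,1) (16,1) (20,12) (16,18) (10,114/7)]
2. After x ≤ 18: [(10,19/8) (11,2) (14,1) (16,1) (18,13/2) (18,15) (16,18) (10,114/7)]
3. After y ≥ 11: [(10,11) (18,11) (18,15) (16,18) (10,114/7)]
4. After y ≤ 20: [(10,11) (18,11) (18,15) (16,18) (10,114/7)]
5. Canonical ring: [(10,11) (18,11) (18,15) (16,18) (10,114/7)]

Clipped polygon: [(10,11) (18,11) (18,15) (16,18) (10,114/7)]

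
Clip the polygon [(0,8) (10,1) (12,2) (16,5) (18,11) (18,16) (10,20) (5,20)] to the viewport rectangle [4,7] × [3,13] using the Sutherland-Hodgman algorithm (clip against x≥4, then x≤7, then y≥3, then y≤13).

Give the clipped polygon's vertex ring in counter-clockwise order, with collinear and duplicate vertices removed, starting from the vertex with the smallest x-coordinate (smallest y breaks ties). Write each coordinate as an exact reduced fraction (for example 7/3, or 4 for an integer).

Clipped polygon: [(4,26/5) (7,31/10) (7,13) (4,13)]

1. After x ≥ 4: [(4,88/5) (4,26/5) (10,1) (12,2) (16,5) (18,11) (18,16) (10,20) (5,20)]
2. After x ≤ 7: [(4,88/5) (4,26/5) (7,31/10) (7,20) (5,20)]
3. After y ≥ 3: [(4,88/5) (4,26/5) (7,31/10) (7,20) (5,20)]
4. After y ≤ 13: [(4,13) (4,26/5) (7,31/10) (7,13)]
5. Canonical ring: [(4,26/5) (7,31/10) (7,13) (4,13)]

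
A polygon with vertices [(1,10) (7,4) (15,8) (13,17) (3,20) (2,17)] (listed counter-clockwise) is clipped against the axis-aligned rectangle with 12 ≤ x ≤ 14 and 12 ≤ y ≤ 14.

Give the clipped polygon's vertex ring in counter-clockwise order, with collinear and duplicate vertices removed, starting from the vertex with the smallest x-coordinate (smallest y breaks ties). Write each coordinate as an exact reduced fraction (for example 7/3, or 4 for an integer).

1. After x ≥ 12: [(12,13/2) (15,8) (13,17) (12,173/10)]
2. After x ≤ 14: [(12,13/2) (14,15/2) (14,25/2) (13,17) (12,173/10)]
3. After y ≥ 12: [(12,12) (14,12) (14,25/2) (13,17) (12,173/10)]
4. After y ≤ 14: [(12,14) (12,12) (14,12) (14,25/2) (41/3,14)]
5. Canonical ring: [(12,12) (14,12) (14,25/2) (41/3,14) (12,14)]

Clipped polygon: [(12,12) (14,12) (14,25/2) (41/3,14) (12,14)]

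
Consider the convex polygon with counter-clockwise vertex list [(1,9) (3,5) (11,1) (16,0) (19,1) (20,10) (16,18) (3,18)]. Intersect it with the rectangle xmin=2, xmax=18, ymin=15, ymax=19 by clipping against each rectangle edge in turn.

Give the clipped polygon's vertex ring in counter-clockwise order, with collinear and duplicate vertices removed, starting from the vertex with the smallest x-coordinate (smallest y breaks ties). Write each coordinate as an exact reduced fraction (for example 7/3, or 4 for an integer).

Clipped polygon: [(7/3,15) (35/2,15) (16,18) (3,18)]

1. After x ≥ 2: [(2,27/2) (2,7) (3,5) (11,1) (16,0) (19,1) (20,10) (16,18) (3,18)]
2. After x ≤ 18: [(2,27/2) (2,7) (3,5) (11,1) (16,0) (18,2/3) (18,14) (16,18) (3,18)]
3. After y ≥ 15: [(7/3,15) (35/2,15) (16,18) (3,18)]
4. After y ≤ 19: [(7/3,15) (35/2,15) (16,18) (3,18)]
5. Canonical ring: [(7/3,15) (35/2,15) (16,18) (3,18)]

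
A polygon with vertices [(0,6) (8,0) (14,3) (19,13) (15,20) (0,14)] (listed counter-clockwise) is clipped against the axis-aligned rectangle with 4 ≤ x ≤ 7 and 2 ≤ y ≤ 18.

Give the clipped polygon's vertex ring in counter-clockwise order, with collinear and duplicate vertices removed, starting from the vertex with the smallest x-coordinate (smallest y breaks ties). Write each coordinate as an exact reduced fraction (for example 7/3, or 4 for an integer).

1. After x ≥ 4: [(4,3) (8,0) (14,3) (19,13) (15,20) (4,78/5)]
2. After x ≤ 7: [(4,3) (7,3/4) (7,84/5) (4,78/5)]
3. After y ≥ 2: [(4,3) (16/3,2) (7,2) (7,84/5) (4,78/5)]
4. After y ≤ 18: [(4,3) (16/3,2) (7,2) (7,84/5) (4,78/5)]
5. Canonical ring: [(4,3) (16/3,2) (7,2) (7,84/5) (4,78/5)]

Clipped polygon: [(4,3) (16/3,2) (7,2) (7,84/5) (4,78/5)]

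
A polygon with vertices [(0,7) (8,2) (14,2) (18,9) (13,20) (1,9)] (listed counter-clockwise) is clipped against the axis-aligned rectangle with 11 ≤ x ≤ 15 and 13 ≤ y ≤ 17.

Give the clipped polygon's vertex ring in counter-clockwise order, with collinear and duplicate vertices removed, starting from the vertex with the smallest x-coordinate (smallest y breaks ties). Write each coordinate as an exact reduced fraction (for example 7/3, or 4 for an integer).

Clipped polygon: [(11,13) (15,13) (15,78/5) (158/11,17) (11,17)]

1. After x ≥ 11: [(11,2) (14,2) (18,9) (13,20) (11,109/6)]
2. After x ≤ 15: [(11,2) (14,2) (15,15/4) (15,78/5) (13,20) (11,109/6)]
3. After y ≥ 13: [(11,13) (15,13) (15,78/5) (13,20) (11,109/6)]
4. After y ≤ 17: [(11,17) (11,13) (15,13) (15,78/5) (158/11,17)]
5. Canonical ring: [(11,13) (15,13) (15,78/5) (158/11,17) (11,17)]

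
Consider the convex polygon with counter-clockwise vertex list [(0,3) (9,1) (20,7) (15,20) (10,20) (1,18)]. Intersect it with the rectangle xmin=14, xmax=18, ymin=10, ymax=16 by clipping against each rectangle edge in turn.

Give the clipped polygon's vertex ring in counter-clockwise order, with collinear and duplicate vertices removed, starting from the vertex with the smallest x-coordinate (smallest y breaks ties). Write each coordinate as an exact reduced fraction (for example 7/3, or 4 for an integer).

Clipped polygon: [(14,10) (18,10) (18,61/5) (215/13,16) (14,16)]

1. After x ≥ 14: [(14,41/11) (20,7) (15,20) (14,20)]
2. After x ≤ 18: [(14,41/11) (18,65/11) (18,61/5) (15,20) (14,20)]
3. After y ≥ 10: [(14,10) (18,10) (18,61/5) (15,20) (14,20)]
4. After y ≤ 16: [(14,16) (14,10) (18,10) (18,61/5) (215/13,16)]
5. Canonical ring: [(14,10) (18,10) (18,61/5) (215/13,16) (14,16)]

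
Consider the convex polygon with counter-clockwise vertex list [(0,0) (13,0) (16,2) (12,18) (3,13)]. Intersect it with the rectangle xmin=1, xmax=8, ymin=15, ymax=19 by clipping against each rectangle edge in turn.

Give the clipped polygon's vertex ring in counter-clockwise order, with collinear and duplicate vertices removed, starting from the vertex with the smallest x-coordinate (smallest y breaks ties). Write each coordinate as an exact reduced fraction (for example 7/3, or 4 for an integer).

Clipped polygon: [(33/5,15) (8,15) (8,142/9)]

1. After x ≥ 1: [(1,13/3) (1,0) (13,0) (16,2) (12,18) (3,13)]
2. After x ≤ 8: [(1,13/3) (1,0) (8,0) (8,142/9) (3,13)]
3. After y ≥ 15: [(8,15) (8,142/9) (33/5,15)]
4. After y ≤ 19: [(8,15) (8,142/9) (33/5,15)]
5. Canonical ring: [(33/5,15) (8,15) (8,142/9)]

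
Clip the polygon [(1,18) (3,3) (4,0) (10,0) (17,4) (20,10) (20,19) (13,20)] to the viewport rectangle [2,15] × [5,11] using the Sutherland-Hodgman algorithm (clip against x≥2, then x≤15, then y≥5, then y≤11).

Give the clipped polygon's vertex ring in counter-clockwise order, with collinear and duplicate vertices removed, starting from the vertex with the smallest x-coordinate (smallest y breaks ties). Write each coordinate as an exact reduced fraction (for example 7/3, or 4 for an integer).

1. After x ≥ 2: [(2,109/6) (2,21/2) (3,3) (4,0) (10,0) (17,4) (20,10) (20,19) (13,20)]
2. After x ≤ 15: [(2,109/6) (2,21/2) (3,3) (4,0) (10,0) (15,20/7) (15,138/7) (13,20)]
3. After y ≥ 5: [(2,109/6) (2,21/2) (41/15,5) (15,5) (15,138/7) (13,20)]
4. After y ≤ 11: [(2,11) (2,21/2) (41/15,5) (15,5) (15,11)]
5. Canonical ring: [(2,21/2) (41/15,5) (15,5) (15,11) (2,11)]

Clipped polygon: [(2,21/2) (41/15,5) (15,5) (15,11) (2,11)]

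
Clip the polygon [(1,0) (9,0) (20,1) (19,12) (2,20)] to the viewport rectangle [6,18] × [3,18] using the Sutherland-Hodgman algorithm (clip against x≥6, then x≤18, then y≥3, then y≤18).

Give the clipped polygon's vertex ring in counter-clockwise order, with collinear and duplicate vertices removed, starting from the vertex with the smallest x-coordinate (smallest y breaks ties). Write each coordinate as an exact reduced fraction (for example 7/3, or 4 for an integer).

Clipped polygon: [(6,3) (18,3) (18,212/17) (25/4,18) (6,18)]

1. After x ≥ 6: [(6,0) (9,0) (20,1) (19,12) (6,308/17)]
2. After x ≤ 18: [(6,0) (9,0) (18,9/11) (18,212/17) (6,308/17)]
3. After y ≥ 3: [(6,3) (18,3) (18,212/17) (6,308/17)]
4. After y ≤ 18: [(6,18) (6,3) (18,3) (18,212/17) (25/4,18)]
5. Canonical ring: [(6,3) (18,3) (18,212/17) (25/4,18) (6,18)]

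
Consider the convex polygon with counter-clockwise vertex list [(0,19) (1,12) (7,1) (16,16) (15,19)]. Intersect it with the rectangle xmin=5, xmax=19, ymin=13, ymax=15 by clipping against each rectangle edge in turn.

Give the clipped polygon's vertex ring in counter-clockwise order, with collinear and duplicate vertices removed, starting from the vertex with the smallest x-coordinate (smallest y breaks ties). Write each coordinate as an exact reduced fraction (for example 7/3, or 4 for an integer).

Clipped polygon: [(5,13) (71/5,13) (77/5,15) (5,15)]

1. After x ≥ 5: [(5,19) (5,14/3) (7,1) (16,16) (15,19)]
2. After x ≤ 19: [(5,19) (5,14/3) (7,1) (16,16) (15,19)]
3. After y ≥ 13: [(5,19) (5,13) (71/5,13) (16,16) (15,19)]
4. After y ≤ 15: [(5,15) (5,13) (71/5,13) (77/5,15)]
5. Canonical ring: [(5,13) (71/5,13) (77/5,15) (5,15)]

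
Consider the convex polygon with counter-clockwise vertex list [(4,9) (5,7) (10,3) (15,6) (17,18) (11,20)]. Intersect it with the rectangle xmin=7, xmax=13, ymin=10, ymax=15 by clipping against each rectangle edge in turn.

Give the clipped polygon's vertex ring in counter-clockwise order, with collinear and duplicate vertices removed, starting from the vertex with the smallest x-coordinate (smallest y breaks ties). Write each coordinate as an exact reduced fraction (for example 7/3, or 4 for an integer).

1. After x ≥ 7: [(7,96/7) (7,27/5) (10,3) (15,6) (17,18) (11,20)]
2. After x ≤ 13: [(7,96/7) (7,27/5) (10,3) (13,24/5) (13,58/3) (11,20)]
3. After y ≥ 10: [(7,96/7) (7,10) (13,10) (13,58/3) (11,20)]
4. After y ≤ 15: [(86/11,15) (7,96/7) (7,10) (13,10) (13,15)]
5. Canonical ring: [(7,10) (13,10) (13,15) (86/11,15) (7,96/7)]

Clipped polygon: [(7,10) (13,10) (13,15) (86/11,15) (7,96/7)]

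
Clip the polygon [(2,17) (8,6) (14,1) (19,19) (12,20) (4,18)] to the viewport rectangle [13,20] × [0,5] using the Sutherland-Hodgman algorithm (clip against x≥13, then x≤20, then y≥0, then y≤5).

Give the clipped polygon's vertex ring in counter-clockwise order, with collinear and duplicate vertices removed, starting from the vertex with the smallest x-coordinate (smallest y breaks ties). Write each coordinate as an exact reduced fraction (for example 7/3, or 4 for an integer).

Clipped polygon: [(13,11/6) (14,1) (136/9,5) (13,5)]

1. After x ≥ 13: [(13,11/6) (14,1) (19,19) (13,139/7)]
2. After x ≤ 20: [(13,11/6) (14,1) (19,19) (13,139/7)]
3. After y ≥ 0: [(13,11/6) (14,1) (19,19) (13,139/7)]
4. After y ≤ 5: [(13,5) (13,11/6) (14,1) (136/9,5)]
5. Canonical ring: [(13,11/6) (14,1) (136/9,5) (13,5)]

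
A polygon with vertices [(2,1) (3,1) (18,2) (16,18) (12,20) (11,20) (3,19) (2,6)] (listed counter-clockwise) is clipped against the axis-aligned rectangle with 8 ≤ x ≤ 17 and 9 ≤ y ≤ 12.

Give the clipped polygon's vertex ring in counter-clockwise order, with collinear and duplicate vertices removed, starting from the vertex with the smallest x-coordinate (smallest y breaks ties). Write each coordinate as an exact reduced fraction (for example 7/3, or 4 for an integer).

1. After x ≥ 8: [(8,4/3) (18,2) (16,18) (12,20) (11,20) (8,157/8)]
2. After x ≤ 17: [(8,4/3) (17,29/15) (17,10) (16,18) (12,20) (11,20) (8,157/8)]
3. After y ≥ 9: [(8,9) (17,9) (17,10) (16,18) (12,20) (11,20) (8,157/8)]
4. After y ≤ 12: [(8,12) (8,9) (17,9) (17,10) (67/4,12)]
5. Canonical ring: [(8,9) (17,9) (17,10) (67/4,12) (8,12)]

Clipped polygon: [(8,9) (17,9) (17,10) (67/4,12) (8,12)]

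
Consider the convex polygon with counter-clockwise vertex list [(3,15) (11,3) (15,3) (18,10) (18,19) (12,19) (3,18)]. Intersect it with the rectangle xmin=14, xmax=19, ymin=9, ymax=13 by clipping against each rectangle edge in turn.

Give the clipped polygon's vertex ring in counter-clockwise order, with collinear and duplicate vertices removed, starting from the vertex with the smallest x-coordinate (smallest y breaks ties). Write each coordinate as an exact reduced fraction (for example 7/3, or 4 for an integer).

Clipped polygon: [(14,9) (123/7,9) (18,10) (18,13) (14,13)]

1. After x ≥ 14: [(14,3) (15,3) (18,10) (18,19) (14,19)]
2. After x ≤ 19: [(14,3) (15,3) (18,10) (18,19) (14,19)]
3. After y ≥ 9: [(14,9) (123/7,9) (18,10) (18,19) (14,19)]
4. After y ≤ 13: [(14,13) (14,9) (123/7,9) (18,10) (18,13)]
5. Canonical ring: [(14,9) (123/7,9) (18,10) (18,13) (14,13)]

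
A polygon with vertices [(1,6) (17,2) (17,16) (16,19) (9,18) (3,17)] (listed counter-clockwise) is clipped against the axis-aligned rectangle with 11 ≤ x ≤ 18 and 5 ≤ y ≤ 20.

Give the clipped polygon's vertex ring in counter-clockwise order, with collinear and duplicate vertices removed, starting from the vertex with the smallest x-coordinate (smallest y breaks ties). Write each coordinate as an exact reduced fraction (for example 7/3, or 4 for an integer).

Clipped polygon: [(11,5) (17,5) (17,16) (16,19) (11,128/7)]

1. After x ≥ 11: [(11,7/2) (17,2) (17,16) (16,19) (11,128/7)]
2. After x ≤ 18: [(11,7/2) (17,2) (17,16) (16,19) (11,128/7)]
3. After y ≥ 5: [(11,5) (17,5) (17,16) (16,19) (11,128/7)]
4. After y ≤ 20: [(11,5) (17,5) (17,16) (16,19) (11,128/7)]
5. Canonical ring: [(11,5) (17,5) (17,16) (16,19) (11,128/7)]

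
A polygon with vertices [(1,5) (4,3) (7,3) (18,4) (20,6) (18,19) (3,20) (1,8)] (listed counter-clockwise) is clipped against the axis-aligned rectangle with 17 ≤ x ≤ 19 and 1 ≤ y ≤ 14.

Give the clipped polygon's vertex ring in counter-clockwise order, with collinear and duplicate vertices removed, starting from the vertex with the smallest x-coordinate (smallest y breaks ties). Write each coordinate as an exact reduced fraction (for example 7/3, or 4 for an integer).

1. After x ≥ 17: [(17,43/11) (18,4) (20,6) (18,19) (17,286/15)]
2. After x ≤ 19: [(17,43/11) (18,4) (19,5) (19,25/2) (18,19) (17,286/15)]
3. After y ≥ 1: [(17,43/11) (18,4) (19,5) (19,25/2) (18,19) (17,286/15)]
4. After y ≤ 14: [(17,14) (17,43/11) (18,4) (19,5) (19,25/2) (244/13,14)]
5. Canonical ring: [(17,43/11) (18,4) (19,5) (19,25/2) (244/13,14) (17,14)]

Clipped polygon: [(17,43/11) (18,4) (19,5) (19,25/2) (244/13,14) (17,14)]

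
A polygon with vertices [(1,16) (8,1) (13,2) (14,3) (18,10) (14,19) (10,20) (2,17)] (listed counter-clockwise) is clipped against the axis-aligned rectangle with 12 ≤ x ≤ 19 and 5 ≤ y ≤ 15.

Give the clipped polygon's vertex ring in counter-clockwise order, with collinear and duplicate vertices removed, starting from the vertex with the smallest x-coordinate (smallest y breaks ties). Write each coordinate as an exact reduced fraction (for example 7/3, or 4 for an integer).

1. After x ≥ 12: [(12,9/5) (13,2) (14,3) (18,10) (14,19) (12,39/2)]
2. After x ≤ 19: [(12,9/5) (13,2) (14,3) (18,10) (14,19) (12,39/2)]
3. After y ≥ 5: [(12,5) (106/7,5) (18,10) (14,19) (12,39/2)]
4. After y ≤ 15: [(12,15) (12,5) (106/7,5) (18,10) (142/9,15)]
5. Canonical ring: [(12,5) (106/7,5) (18,10) (142/9,15) (12,15)]

Clipped polygon: [(12,5) (106/7,5) (18,10) (142/9,15) (12,15)]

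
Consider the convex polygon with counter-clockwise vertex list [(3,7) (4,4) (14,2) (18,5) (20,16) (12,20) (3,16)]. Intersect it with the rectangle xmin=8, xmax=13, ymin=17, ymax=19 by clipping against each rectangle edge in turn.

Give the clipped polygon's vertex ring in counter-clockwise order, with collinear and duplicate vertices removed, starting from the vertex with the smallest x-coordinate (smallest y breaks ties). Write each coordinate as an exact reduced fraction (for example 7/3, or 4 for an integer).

Clipped polygon: [(8,17) (13,17) (13,19) (39/4,19) (8,164/9)]

1. After x ≥ 8: [(8,16/5) (14,2) (18,5) (20,16) (12,20) (8,164/9)]
2. After x ≤ 13: [(8,16/5) (13,11/5) (13,39/2) (12,20) (8,164/9)]
3. After y ≥ 17: [(8,17) (13,17) (13,39/2) (12,20) (8,164/9)]
4. After y ≤ 19: [(8,17) (13,17) (13,19) (39/4,19) (8,164/9)]
5. Canonical ring: [(8,17) (13,17) (13,19) (39/4,19) (8,164/9)]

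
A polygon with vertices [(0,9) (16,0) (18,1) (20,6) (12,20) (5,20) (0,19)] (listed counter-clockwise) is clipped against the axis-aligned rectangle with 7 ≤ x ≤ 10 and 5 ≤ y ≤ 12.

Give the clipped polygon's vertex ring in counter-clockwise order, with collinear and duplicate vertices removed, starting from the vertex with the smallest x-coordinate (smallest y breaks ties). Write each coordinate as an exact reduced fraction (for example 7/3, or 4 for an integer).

1. After x ≥ 7: [(7,81/16) (16,0) (18,1) (20,6) (12,20) (7,20)]
2. After x ≤ 10: [(7,81/16) (10,27/8) (10,20) (7,20)]
3. After y ≥ 5: [(7,81/16) (64/9,5) (10,5) (10,20) (7,20)]
4. After y ≤ 12: [(7,12) (7,81/16) (64/9,5) (10,5) (10,12)]
5. Canonical ring: [(7,81/16) (64/9,5) (10,5) (10,12) (7,12)]

Clipped polygon: [(7,81/16) (64/9,5) (10,5) (10,12) (7,12)]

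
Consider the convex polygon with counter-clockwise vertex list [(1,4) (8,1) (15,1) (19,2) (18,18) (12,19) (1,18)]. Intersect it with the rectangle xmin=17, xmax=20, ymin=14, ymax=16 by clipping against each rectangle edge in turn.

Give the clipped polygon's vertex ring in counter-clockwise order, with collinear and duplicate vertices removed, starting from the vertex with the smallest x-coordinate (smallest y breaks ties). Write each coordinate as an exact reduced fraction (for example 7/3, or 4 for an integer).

Clipped polygon: [(17,14) (73/4,14) (145/8,16) (17,16)]

1. After x ≥ 17: [(17,3/2) (19,2) (18,18) (17,109/6)]
2. After x ≤ 20: [(17,3/2) (19,2) (18,18) (17,109/6)]
3. After y ≥ 14: [(17,14) (73/4,14) (18,18) (17,109/6)]
4. After y ≤ 16: [(17,16) (17,14) (73/4,14) (145/8,16)]
5. Canonical ring: [(17,14) (73/4,14) (145/8,16) (17,16)]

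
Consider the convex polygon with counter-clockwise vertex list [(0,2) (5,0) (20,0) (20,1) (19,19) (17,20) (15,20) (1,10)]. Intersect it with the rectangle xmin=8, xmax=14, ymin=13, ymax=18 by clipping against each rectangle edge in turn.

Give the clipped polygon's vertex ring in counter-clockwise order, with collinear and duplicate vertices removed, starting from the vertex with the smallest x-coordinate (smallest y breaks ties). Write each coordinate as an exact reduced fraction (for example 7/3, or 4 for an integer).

1. After x ≥ 8: [(8,0) (20,0) (20,1) (19,19) (17,20) (15,20) (8,15)]
2. After x ≤ 14: [(8,0) (14,0) (14,135/7) (8,15)]
3. After y ≥ 13: [(8,13) (14,13) (14,135/7) (8,15)]
4. After y ≤ 18: [(8,13) (14,13) (14,18) (61/5,18) (8,15)]
5. Canonical ring: [(8,13) (14,13) (14,18) (61/5,18) (8,15)]

Clipped polygon: [(8,13) (14,13) (14,18) (61/5,18) (8,15)]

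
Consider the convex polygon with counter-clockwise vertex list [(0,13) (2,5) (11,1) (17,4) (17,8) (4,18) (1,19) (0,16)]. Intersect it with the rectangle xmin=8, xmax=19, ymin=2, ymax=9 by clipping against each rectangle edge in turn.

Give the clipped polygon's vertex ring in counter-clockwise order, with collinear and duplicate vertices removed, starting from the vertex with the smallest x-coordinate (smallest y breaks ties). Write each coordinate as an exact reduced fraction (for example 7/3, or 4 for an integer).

Clipped polygon: [(8,7/3) (35/4,2) (13,2) (17,4) (17,8) (157/10,9) (8,9)]

1. After x ≥ 8: [(8,7/3) (11,1) (17,4) (17,8) (8,194/13)]
2. After x ≤ 19: [(8,7/3) (11,1) (17,4) (17,8) (8,194/13)]
3. After y ≥ 2: [(8,7/3) (35/4,2) (13,2) (17,4) (17,8) (8,194/13)]
4. After y ≤ 9: [(8,9) (8,7/3) (35/4,2) (13,2) (17,4) (17,8) (157/10,9)]
5. Canonical ring: [(8,7/3) (35/4,2) (13,2) (17,4) (17,8) (157/10,9) (8,9)]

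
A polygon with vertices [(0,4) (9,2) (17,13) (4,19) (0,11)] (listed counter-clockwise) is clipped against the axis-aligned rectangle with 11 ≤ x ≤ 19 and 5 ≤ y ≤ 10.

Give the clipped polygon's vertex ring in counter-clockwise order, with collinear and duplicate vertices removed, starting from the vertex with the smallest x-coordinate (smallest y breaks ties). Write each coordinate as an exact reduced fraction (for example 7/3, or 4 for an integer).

Clipped polygon: [(11,5) (123/11,5) (163/11,10) (11,10)]

1. After x ≥ 11: [(11,19/4) (17,13) (11,205/13)]
2. After x ≤ 19: [(11,19/4) (17,13) (11,205/13)]
3. After y ≥ 5: [(11,5) (123/11,5) (17,13) (11,205/13)]
4. After y ≤ 10: [(11,10) (11,5) (123/11,5) (163/11,10)]
5. Canonical ring: [(11,5) (123/11,5) (163/11,10) (11,10)]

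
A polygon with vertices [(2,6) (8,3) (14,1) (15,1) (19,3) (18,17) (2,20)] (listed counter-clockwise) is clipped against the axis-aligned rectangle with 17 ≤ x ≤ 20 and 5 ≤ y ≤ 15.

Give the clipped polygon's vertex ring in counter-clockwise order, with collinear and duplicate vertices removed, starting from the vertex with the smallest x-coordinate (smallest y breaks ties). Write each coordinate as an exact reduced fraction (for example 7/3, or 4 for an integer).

Clipped polygon: [(17,5) (132/7,5) (127/7,15) (17,15)]

1. After x ≥ 17: [(17,2) (19,3) (18,17) (17,275/16)]
2. After x ≤ 20: [(17,2) (19,3) (18,17) (17,275/16)]
3. After y ≥ 5: [(17,5) (132/7,5) (18,17) (17,275/16)]
4. After y ≤ 15: [(17,15) (17,5) (132/7,5) (127/7,15)]
5. Canonical ring: [(17,5) (132/7,5) (127/7,15) (17,15)]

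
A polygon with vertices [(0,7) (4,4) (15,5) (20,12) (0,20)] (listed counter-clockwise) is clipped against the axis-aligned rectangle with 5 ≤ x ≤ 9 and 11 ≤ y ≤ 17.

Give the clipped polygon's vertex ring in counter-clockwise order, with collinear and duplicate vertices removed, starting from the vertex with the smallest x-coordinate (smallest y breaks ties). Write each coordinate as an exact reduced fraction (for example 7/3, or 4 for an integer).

1. After x ≥ 5: [(5,45/11) (15,5) (20,12) (5,18)]
2. After x ≤ 9: [(5,45/11) (9,49/11) (9,82/5) (5,18)]
3. After y ≥ 11: [(5,11) (9,11) (9,82/5) (5,18)]
4. After y ≤ 17: [(5,17) (5,11) (9,11) (9,82/5) (15/2,17)]
5. Canonical ring: [(5,11) (9,11) (9,82/5) (15/2,17) (5,17)]

Clipped polygon: [(5,11) (9,11) (9,82/5) (15/2,17) (5,17)]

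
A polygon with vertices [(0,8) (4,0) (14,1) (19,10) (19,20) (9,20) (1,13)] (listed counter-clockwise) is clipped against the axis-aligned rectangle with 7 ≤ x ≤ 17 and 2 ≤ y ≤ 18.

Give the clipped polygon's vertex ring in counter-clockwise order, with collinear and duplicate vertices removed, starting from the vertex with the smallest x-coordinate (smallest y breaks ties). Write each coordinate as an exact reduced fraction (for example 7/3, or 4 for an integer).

1. After x ≥ 7: [(7,3/10) (14,1) (19,10) (19,20) (9,20) (7,73/4)]
2. After x ≤ 17: [(7,3/10) (14,1) (17,32/5) (17,20) (9,20) (7,73/4)]
3. After y ≥ 2: [(7,2) (131/9,2) (17,32/5) (17,20) (9,20) (7,73/4)]
4. After y ≤ 18: [(7,18) (7,2) (131/9,2) (17,32/5) (17,18)]
5. Canonical ring: [(7,2) (131/9,2) (17,32/5) (17,18) (7,18)]

Clipped polygon: [(7,2) (131/9,2) (17,32/5) (17,18) (7,18)]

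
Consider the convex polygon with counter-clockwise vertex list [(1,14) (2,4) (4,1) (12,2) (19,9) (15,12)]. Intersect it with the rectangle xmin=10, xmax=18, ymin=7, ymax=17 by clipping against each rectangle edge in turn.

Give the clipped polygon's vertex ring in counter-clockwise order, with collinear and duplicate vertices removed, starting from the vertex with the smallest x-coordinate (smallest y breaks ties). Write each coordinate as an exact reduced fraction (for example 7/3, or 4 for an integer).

1. After x ≥ 10: [(10,89/7) (10,7/4) (12,2) (19,9) (15,12)]
2. After x ≤ 18: [(10,89/7) (10,7/4) (12,2) (18,8) (18,39/4) (15,12)]
3. After y ≥ 7: [(10,89/7) (10,7) (17,7) (18,8) (18,39/4) (15,12)]
4. After y ≤ 17: [(10,89/7) (10,7) (17,7) (18,8) (18,39/4) (15,12)]
5. Canonical ring: [(10,7) (17,7) (18,8) (18,39/4) (15,12) (10,89/7)]

Clipped polygon: [(10,7) (17,7) (18,8) (18,39/4) (15,12) (10,89/7)]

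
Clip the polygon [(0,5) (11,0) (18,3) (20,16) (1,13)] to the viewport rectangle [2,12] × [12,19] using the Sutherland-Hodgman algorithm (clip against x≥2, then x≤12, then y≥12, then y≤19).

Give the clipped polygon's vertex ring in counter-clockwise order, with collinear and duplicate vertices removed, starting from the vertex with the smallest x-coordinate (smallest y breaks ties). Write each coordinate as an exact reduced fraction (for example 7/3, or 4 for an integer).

1. After x ≥ 2: [(2,45/11) (11,0) (18,3) (20,16) (2,250/19)]
2. After x ≤ 12: [(2,45/11) (11,0) (12,3/7) (12,280/19) (2,250/19)]
3. After y ≥ 12: [(2,12) (12,12) (12,280/19) (2,250/19)]
4. After y ≤ 19: [(2,12) (12,12) (12,280/19) (2,250/19)]
5. Canonical ring: [(2,12) (12,12) (12,280/19) (2,250/19)]

Clipped polygon: [(2,12) (12,12) (12,280/19) (2,250/19)]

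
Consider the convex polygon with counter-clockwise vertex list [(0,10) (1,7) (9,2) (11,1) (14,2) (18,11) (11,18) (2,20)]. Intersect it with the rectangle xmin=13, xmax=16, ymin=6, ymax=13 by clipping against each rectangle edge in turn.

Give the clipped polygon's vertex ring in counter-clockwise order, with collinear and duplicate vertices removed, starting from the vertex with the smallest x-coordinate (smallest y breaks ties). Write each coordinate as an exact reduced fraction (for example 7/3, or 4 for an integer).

1. After x ≥ 13: [(13,5/3) (14,2) (18,11) (13,16)]
2. After x ≤ 16: [(13,5/3) (14,2) (16,13/2) (16,13) (13,16)]
3. After y ≥ 6: [(13,6) (142/9,6) (16,13/2) (16,13) (13,16)]
4. After y ≤ 13: [(13,13) (13,6) (142/9,6) (16,13/2) (16,13) (16,13)]
5. Canonical ring: [(13,6) (142/9,6) (16,13/2) (16,13) (13,13)]

Clipped polygon: [(13,6) (142/9,6) (16,13/2) (16,13) (13,13)]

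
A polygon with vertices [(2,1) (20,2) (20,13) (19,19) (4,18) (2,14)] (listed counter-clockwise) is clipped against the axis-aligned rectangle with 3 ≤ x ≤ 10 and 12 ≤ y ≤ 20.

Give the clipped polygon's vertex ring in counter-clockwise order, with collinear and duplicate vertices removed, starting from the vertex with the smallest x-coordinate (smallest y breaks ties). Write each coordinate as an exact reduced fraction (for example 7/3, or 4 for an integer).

1. After x ≥ 3: [(3,19/18) (20,2) (20,13) (19,19) (4,18) (3,16)]
2. After x ≤ 10: [(3,19/18) (10,13/9) (10,92/5) (4,18) (3,16)]
3. After y ≥ 12: [(3,12) (10,12) (10,92/5) (4,18) (3,16)]
4. After y ≤ 20: [(3,12) (10,12) (10,92/5) (4,18) (3,16)]
5. Canonical ring: [(3,12) (10,12) (10,92/5) (4,18) (3,16)]

Clipped polygon: [(3,12) (10,12) (10,92/5) (4,18) (3,16)]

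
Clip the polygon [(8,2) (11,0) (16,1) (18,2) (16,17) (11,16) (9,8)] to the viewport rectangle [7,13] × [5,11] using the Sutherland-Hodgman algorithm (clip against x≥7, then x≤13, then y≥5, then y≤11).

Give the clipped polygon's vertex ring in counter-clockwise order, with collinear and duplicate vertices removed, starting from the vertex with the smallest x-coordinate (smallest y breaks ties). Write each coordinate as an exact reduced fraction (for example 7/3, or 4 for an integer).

Clipped polygon: [(17/2,5) (13,5) (13,11) (39/4,11) (9,8)]

1. After x ≥ 7: [(8,2) (11,0) (16,1) (18,2) (16,17) (11,16) (9,8)]
2. After x ≤ 13: [(8,2) (11,0) (13,2/5) (13,82/5) (11,16) (9,8)]
3. After y ≥ 5: [(17/2,5) (13,5) (13,82/5) (11,16) (9,8)]
4. After y ≤ 11: [(17/2,5) (13,5) (13,11) (39/4,11) (9,8)]
5. Canonical ring: [(17/2,5) (13,5) (13,11) (39/4,11) (9,8)]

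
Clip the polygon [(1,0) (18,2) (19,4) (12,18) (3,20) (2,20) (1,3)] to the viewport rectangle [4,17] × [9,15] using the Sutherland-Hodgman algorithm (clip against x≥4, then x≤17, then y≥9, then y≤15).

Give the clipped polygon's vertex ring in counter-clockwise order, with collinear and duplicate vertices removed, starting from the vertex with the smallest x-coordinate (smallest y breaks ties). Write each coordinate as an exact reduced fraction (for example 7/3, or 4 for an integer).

Clipped polygon: [(4,9) (33/2,9) (27/2,15) (4,15)]

1. After x ≥ 4: [(4,6/17) (18,2) (19,4) (12,18) (4,178/9)]
2. After x ≤ 17: [(4,6/17) (17,32/17) (17,8) (12,18) (4,178/9)]
3. After y ≥ 9: [(4,9) (33/2,9) (12,18) (4,178/9)]
4. After y ≤ 15: [(4,15) (4,9) (33/2,9) (27/2,15)]
5. Canonical ring: [(4,9) (33/2,9) (27/2,15) (4,15)]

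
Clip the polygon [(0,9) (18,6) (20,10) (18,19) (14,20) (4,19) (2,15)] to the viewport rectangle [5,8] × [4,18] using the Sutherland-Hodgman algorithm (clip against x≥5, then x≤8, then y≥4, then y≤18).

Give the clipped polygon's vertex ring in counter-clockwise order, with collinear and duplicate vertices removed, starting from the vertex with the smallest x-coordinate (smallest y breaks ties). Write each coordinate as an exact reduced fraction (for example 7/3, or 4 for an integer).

1. After x ≥ 5: [(5,49/6) (18,6) (20,10) (18,19) (14,20) (5,191/10)]
2. After x ≤ 8: [(5,49/6) (8,23/3) (8,97/5) (5,191/10)]
3. After y ≥ 4: [(5,49/6) (8,23/3) (8,97/5) (5,191/10)]
4. After y ≤ 18: [(5,18) (5,49/6) (8,23/3) (8,18)]
5. Canonical ring: [(5,49/6) (8,23/3) (8,18) (5,18)]

Clipped polygon: [(5,49/6) (8,23/3) (8,18) (5,18)]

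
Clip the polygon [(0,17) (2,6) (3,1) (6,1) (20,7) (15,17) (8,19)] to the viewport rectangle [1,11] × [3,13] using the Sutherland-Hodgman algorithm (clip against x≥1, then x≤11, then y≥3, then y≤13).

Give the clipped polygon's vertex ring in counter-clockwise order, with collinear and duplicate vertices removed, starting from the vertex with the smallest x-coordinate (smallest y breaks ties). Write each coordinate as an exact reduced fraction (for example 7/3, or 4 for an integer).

Clipped polygon: [(1,23/2) (2,6) (13/5,3) (32/3,3) (11,22/7) (11,13) (1,13)]

1. After x ≥ 1: [(1,69/4) (1,23/2) (2,6) (3,1) (6,1) (20,7) (15,17) (8,19)]
2. After x ≤ 11: [(1,69/4) (1,23/2) (2,6) (3,1) (6,1) (11,22/7) (11,127/7) (8,19)]
3. After y ≥ 3: [(1,69/4) (1,23/2) (2,6) (13/5,3) (32/3,3) (11,22/7) (11,127/7) (8,19)]
4. After y ≤ 13: [(1,13) (1,23/2) (2,6) (13/5,3) (32/3,3) (11,22/7) (11,13)]
5. Canonical ring: [(1,23/2) (2,6) (13/5,3) (32/3,3) (11,22/7) (11,13) (1,13)]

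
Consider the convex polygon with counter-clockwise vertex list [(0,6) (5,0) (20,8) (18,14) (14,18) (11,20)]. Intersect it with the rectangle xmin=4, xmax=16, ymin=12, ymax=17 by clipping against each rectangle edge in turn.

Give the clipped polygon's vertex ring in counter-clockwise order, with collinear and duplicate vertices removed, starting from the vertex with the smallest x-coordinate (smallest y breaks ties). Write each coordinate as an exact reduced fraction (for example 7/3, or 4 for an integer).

Clipped polygon: [(33/7,12) (16,12) (16,16) (15,17) (121/14,17)]

1. After x ≥ 4: [(4,122/11) (4,6/5) (5,0) (20,8) (18,14) (14,18) (11,20)]
2. After x ≤ 16: [(4,122/11) (4,6/5) (5,0) (16,88/15) (16,16) (14,18) (11,20)]
3. After y ≥ 12: [(33/7,12) (16,12) (16,16) (14,18) (11,20)]
4. After y ≤ 17: [(121/14,17) (33/7,12) (16,12) (16,16) (15,17)]
5. Canonical ring: [(33/7,12) (16,12) (16,16) (15,17) (121/14,17)]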